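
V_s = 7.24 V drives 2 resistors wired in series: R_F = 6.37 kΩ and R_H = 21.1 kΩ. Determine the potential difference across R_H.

V ≈ 5.56 V

ΣR = 6.37 + 21.1 = 27.47 kΩ.
Voltage divider: V = V_s · (21.10 / 27.47) = 7.24 × 0.7681 = 5.561 V.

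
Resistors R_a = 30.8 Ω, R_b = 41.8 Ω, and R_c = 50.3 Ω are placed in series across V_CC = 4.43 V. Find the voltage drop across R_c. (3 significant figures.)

V ≈ 1.81 V

ΣR = 30.8 + 41.8 + 50.3 = 122.9 Ω.
By the voltage-divider rule, V = 4.43 × 50.30/122.9 = 1.813 V.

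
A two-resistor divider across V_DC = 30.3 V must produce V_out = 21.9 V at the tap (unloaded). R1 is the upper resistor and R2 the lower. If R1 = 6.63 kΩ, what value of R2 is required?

V_out/V_DC = R2/(R1+R2) = 0.7228.
Rearranging, R2 = R1·k/(1−k) = 6.63 × 2.607 = 17.29 kΩ.

R2 ≈ 17.3 kΩ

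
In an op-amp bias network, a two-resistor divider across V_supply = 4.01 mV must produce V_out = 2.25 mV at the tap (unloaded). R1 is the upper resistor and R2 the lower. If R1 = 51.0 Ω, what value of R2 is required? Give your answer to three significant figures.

R2 ≈ 65.2 Ω

V_out/V_supply = R2/(R1+R2) = 0.5611.
So R2 = R1 · V_out/(V_supply − V_out) = 51.0 × 2.25/(4.01 − 2.25) = 51.0 × 1.278 = 65.20 Ω.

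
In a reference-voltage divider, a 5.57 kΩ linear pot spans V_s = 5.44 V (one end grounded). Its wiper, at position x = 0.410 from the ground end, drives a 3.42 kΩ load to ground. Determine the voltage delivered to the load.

The pot divides into 3.286 kΩ above the wiper and 2.284 kΩ below.
R_L loads the lower segment: effective lower R = 1.369 kΩ.
Then V_out = V_s · 1.369/(3.286 + 1.369) = 1.600 V.

V_out ≈ 1.60 V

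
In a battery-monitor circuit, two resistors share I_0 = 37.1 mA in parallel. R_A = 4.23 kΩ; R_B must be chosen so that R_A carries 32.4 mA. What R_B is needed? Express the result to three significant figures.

R_B ≈ 29.2 kΩ

Two-branch current divider: I_A = I_0 · R_B/(R_A + R_B).
32.4/37.1 = R_B/(R_A + R_B) → R_B = R_A · (0.8733)/(1 − 0.8733) = 4.23 × 6.894 = 29.16 kΩ.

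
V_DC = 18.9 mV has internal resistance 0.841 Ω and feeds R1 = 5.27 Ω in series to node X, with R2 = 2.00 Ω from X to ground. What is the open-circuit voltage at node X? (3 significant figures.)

V_th ≈ 4.66 mV

R1' = 0.841 + 5.27 = 6.111 Ω (source resistance + R1).
Open-circuit (no load on X): V_th = V_DC · R2/(R1' + R2) = 18.9 × 2.00/(6.111 + 2.00) = 4.660 mV.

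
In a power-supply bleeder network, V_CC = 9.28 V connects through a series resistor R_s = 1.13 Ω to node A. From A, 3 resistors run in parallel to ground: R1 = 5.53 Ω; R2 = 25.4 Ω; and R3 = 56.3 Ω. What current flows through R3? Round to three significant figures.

I ≈ 0.130 A

Parallel bank: R_p = 1/(1/5.53 + 1/25.4 + 1/56.3) = 4.202 Ω.
V_A by voltage divider: V_A = 9.28 × 4.202/(1.13 + 4.202) = 7.313 V.
I(R3) = V_A / R3 = 7.313/56.3 = 0.1299 A.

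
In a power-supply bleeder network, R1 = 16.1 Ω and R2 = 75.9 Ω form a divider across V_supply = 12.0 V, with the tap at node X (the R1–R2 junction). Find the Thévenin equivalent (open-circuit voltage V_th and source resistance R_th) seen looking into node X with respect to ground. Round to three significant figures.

V_th ≈ 9.90 V, R_th ≈ 13.3 Ω

V_th is the unloaded tap voltage: V_supply · R2/(R1+R2) = 12.0 × 0.8250 = 9.900 V.
With V_supply suppressed (replaced by a short), R_th = R1 ‖ R2 = (16.10 × 75.9)/(16.10 + 75.9) = 13.28 Ω.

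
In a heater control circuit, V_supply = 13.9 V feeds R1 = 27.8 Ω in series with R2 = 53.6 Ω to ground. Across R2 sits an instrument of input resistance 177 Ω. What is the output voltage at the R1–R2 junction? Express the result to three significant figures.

V_out ≈ 8.29 V

First combine the lower leg with the load: R2 ‖ R_L = 41.14 Ω.
Now apply the divider: V_out = 13.9 × 0.5968 = 8.295 V.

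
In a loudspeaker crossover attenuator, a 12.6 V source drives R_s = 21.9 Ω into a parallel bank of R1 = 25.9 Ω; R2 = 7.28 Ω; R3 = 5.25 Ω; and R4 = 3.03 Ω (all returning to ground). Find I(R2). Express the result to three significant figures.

I ≈ 0.106 A

Combine the parallel branches: R_p = (1/25.9 + 1/7.28 + 1/5.25 + 1/3.03)⁻¹ = 1.436 Ω.
V_A by voltage divider: V_A = 12.6 × 1.436/(21.9 + 1.436) = 0.7752 V.
I(R2) = V_A / R2 = 0.7752/7.28 = 0.1065 A.
(Check via current divider: I_total = 0.5399 A; share G_k/ΣG = 0.1972 → same result.)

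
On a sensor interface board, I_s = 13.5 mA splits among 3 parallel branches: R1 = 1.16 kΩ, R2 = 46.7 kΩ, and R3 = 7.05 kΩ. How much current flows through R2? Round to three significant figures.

Total conductance ΣG = 1/1.16 + 1/46.7 + 1/7.05 = 1.025 (units of 1/kΩ).
R2 takes the fraction G_k/ΣG = 0.02141/1.025 = 0.02088, so I = 13.5 × 0.02088 = 0.2819 mA.

I ≈ 0.282 mA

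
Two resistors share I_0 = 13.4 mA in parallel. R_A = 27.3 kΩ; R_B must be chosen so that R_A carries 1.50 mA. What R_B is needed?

R_B ≈ 3.44 kΩ

In a two-way split, I_A/I_0 = R_B/(R_A + R_B).
1.50/13.4 = R_B/(R_A + R_B) → R_B = R_A · (0.1119)/(1 − 0.1119) = 27.3 × 0.1261 = 3.441 kΩ.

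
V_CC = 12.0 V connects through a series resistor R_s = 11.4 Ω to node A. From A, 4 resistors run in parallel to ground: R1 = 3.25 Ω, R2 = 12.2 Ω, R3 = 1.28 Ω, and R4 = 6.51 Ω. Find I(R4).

I ≈ 0.114 A

Combine the parallel branches: R_p = (1/3.25 + 1/12.2 + 1/1.28 + 1/6.51)⁻¹ = 0.7550 Ω.
Node voltage V_A = V_CC · R_p/(R_s + R_p) = 12.0 × 0.06211 = 0.7454 V.
I(R4) = V_A / R4 = 0.7454/6.51 = 0.1145 A.
(Check via current divider: I_total = 0.9872 A; share G_k/ΣG = 0.1160 → same result.)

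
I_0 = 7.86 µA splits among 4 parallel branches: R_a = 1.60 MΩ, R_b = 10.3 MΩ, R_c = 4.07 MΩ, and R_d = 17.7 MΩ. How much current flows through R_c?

I ≈ 1.89 µA

Total conductance ΣG = 1/1.60 + 1/10.3 + 1/4.07 + 1/17.7 = 1.024 (units of 1/MΩ).
R_c takes the fraction G_k/ΣG = 0.2457/1.024 = 0.2399, so I = 7.86 × 0.2399 = 1.885 µA.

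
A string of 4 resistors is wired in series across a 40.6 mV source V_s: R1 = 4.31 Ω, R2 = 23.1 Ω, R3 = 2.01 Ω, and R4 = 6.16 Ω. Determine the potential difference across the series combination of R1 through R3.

V ≈ 33.6 mV

ΣR = 4.31 + 23.1 + 2.01 + 6.16 = 35.58 Ω.
R_{R1..R3} = 4.31 + 23.1 + 2.01 = 29.42 Ω.
Voltage divider: V = V_s · (29.42 / 35.58) = 40.6 × 0.8269 = 33.57 mV.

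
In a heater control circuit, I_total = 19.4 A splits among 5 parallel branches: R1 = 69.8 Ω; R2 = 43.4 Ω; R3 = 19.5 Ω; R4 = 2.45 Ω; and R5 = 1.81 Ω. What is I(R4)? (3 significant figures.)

I ≈ 7.55 A

Conductances: ΣG = 1/69.8 + 1/43.4 + 1/19.5 + 1/2.45 + 1/1.81 = 1.049 (1/Ω).
By the current-divider rule, I = I_total · G_k/ΣG = 19.4 × 0.3890 = 7.546 A.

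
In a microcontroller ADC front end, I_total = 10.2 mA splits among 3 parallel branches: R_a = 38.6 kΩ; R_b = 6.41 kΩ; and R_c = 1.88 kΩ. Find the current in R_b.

I ≈ 2.23 mA

Conductances: ΣG = 1/38.6 + 1/6.41 + 1/1.88 = 0.7138 (1/kΩ).
R_b takes the fraction G_k/ΣG = 0.1560/0.7138 = 0.2185, so I = 10.2 × 0.2185 = 2.229 mA.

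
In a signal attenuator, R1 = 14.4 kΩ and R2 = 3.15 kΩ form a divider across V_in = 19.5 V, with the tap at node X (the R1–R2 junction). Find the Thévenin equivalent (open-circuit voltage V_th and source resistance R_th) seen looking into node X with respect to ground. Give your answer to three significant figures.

V_th is the unloaded tap voltage: V_in · R2/(R1+R2) = 19.5 × 0.1795 = 3.500 V.
Looking into X with the source shorted: R_th = R1·R2/(R1+R2) = 14.40 × 3.15/17.55 = 2.585 kΩ.

V_th ≈ 3.50 V, R_th ≈ 2.58 kΩ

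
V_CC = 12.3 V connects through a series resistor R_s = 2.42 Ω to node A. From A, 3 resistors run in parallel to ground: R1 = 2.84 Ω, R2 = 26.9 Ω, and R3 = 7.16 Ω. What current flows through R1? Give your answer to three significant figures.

Combine the parallel branches: R_p = (1/2.84 + 1/26.9 + 1/7.16)⁻¹ = 1.891 Ω.
V_A by voltage divider: V_A = 12.3 × 1.891/(2.42 + 1.891) = 5.395 V.
Branch current I = V_A/R1 = 5.395/2.84 = 1.900 A.
(Check via current divider: I_total = 2.853 A; share G_k/ΣG = 0.6657 → same result.)

I ≈ 1.90 A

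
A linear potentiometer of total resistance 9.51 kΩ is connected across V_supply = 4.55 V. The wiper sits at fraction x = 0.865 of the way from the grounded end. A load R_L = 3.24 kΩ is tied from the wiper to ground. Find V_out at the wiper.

V_out ≈ 2.93 V

Split the track: R_lower = x·R_p = 8.226 kΩ, R_upper = (1−x)·R_p = 1.284 kΩ.
(x·R_p) ‖ R_L = 2.324 kΩ.
V_out = 4.55 × 2.324/(1.284 + 2.324) = 2.931 V.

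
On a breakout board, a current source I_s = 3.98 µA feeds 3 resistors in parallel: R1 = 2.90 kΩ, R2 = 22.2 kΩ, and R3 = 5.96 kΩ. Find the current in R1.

ΣG = 1/2.90 + 1/22.2 + 1/5.96 = 0.5577.
R1 takes the fraction G_k/ΣG = 0.3448/0.5577 = 0.6183, so I = 3.98 × 0.6183 = 2.461 µA.

I ≈ 2.46 µA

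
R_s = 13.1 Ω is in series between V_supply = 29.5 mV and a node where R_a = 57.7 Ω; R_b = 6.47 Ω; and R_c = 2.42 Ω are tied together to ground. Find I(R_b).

Combine the parallel branches: R_p = (1/57.7 + 1/6.47 + 1/2.42)⁻¹ = 1.709 Ω.
Node voltage V_A = V_supply · R_p/(R_s + R_p) = 29.5 × 0.1154 = 3.405 mV.
I(R_b) = V_A / R_b = 3.405/6.47 = 0.5262 mA.

I ≈ 0.526 mA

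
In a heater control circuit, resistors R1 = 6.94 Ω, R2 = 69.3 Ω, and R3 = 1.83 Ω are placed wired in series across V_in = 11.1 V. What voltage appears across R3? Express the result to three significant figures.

ΣR = 6.94 + 69.3 + 1.83 = 78.07 Ω.
Voltage divider: V = V_in · (1.830 / 78.07) = 11.1 × 0.02344 = 0.2602 V.

V ≈ 0.260 V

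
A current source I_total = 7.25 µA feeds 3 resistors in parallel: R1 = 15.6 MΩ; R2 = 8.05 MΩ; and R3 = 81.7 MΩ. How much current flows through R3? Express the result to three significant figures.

ΣG = 1/15.6 + 1/8.05 + 1/81.7 = 0.2006.
R3 takes the fraction G_k/ΣG = 0.01224/0.2006 = 0.06103, so I = 7.25 × 0.06103 = 0.4424 µA.

I ≈ 0.442 µA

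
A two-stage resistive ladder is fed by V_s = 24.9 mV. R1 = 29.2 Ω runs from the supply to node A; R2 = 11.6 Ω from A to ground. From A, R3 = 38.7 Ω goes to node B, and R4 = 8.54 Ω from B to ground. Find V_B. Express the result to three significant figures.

V_B ≈ 1.09 mV

Node A sees R2 in parallel with the series input of stage 2, R3 + R4 = 47.24 Ω.
R2 ‖ (R3+R4) = 9.313 Ω.
First divider: V_A = V_s · 9.313/(29.2 + 9.313) = 6.021 mV.
Then the unloaded second divider: V_B = V_A × R4/(R3+R4) = 6.021 × 0.1808 = 1.089 mV.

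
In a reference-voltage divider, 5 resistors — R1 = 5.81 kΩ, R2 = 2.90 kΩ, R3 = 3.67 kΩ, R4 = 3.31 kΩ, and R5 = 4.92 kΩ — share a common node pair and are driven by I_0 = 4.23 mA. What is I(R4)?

I ≈ 0.987 mA

ΣG = 1/5.81 + 1/2.90 + 1/3.67 + 1/3.31 + 1/4.92 = 1.295.
Current divider: I(R4) = I_0 · G_k/ΣG = 4.23 × (0.3021/1.295) = 4.23 × 0.2333 = 0.9870 mA.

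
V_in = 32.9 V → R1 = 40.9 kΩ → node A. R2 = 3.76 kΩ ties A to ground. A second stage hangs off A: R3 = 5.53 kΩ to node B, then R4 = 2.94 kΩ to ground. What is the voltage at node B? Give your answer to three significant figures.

Node A sees R2 in parallel with the series input of stage 2, R3 + R4 = 8.470 kΩ.
Effective lower resistance at A: R2 ‖ 8.470 = 2.604 kΩ.
So V_A = 32.9 × 0.05986 = 1.969 V.
Then the unloaded second divider: V_B = V_A × R4/(R3+R4) = 1.969 × 0.3471 = 0.6836 V.

V_B ≈ 0.684 V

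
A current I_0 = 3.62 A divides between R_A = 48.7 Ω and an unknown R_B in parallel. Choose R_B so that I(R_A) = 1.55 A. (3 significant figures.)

R_B ≈ 36.5 Ω

Two-branch current divider: I_A = I_0 · R_B/(R_A + R_B).
With f = 0.4282, R_B = R_A · f/(1−f) = 48.7 × 0.7488 = 36.47 Ω.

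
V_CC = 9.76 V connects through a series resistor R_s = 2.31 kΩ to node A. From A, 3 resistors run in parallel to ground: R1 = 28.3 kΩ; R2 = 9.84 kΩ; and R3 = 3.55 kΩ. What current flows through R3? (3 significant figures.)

Equivalent of the parallel group: R_p = 2.389 kΩ.
V_A = 9.76 × 2.389/4.699 = 4.962 V.
Branch current I = V_A/R3 = 4.962/3.55 = 1.398 mA.
(Check via current divider: I_total = 2.077 mA; share G_k/ΣG = 0.6729 → same result.)

I ≈ 1.40 mA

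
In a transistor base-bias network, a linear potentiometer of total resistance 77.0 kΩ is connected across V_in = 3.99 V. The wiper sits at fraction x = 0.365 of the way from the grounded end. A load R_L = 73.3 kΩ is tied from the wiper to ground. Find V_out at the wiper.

V_out ≈ 1.17 V

Split the track: R_lower = x·R_p = 28.11 kΩ, R_upper = (1−x)·R_p = 48.90 kΩ.
R_L loads the lower segment: effective lower R = 20.32 kΩ.
V_out = 3.99 × 20.32/(48.90 + 20.32) = 1.171 V.
(Unloaded: V_out = x·V_in = 1.46 V.)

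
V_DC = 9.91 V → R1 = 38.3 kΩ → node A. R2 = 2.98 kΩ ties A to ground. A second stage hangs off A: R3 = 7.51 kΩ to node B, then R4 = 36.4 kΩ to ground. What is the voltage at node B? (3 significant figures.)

V_B ≈ 0.558 V

Looking into the second stage from A: R3 + R4 = 43.91 kΩ appears in parallel with R2.
R2 ‖ (R3+R4) = 2.791 kΩ.
V_A = 9.91 × 2.791/(38.3 + 2.791) = 0.6730 V.
V_B = V_A × 0.8290 = 0.5579 V.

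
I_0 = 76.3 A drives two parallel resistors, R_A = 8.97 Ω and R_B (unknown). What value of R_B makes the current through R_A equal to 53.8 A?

The fraction through R_A equals R_B/(R_A+R_B).
53.8/76.3 = R_B/(R_A + R_B) → R_B = R_A · (0.7051)/(1 − 0.7051) = 8.97 × 2.391 = 21.45 Ω.

R_B ≈ 21.4 Ω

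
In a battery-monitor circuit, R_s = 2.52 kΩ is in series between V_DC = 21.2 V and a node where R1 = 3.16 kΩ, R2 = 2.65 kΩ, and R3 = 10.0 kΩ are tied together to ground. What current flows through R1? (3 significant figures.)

I ≈ 2.24 mA

Parallel bank: R_p = 1/(1/3.16 + 1/2.65 + 1/10.0) = 1.260 kΩ.
Node voltage V_A = V_DC · R_p/(R_s + R_p) = 21.2 × 0.3333 = 7.066 V.
I(R1) = V_A / R1 = 7.066/3.16 = 2.236 mA.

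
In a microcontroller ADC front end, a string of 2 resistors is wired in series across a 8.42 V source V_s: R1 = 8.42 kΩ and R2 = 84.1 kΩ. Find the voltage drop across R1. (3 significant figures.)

V ≈ 0.766 V

Series total: ΣR = 8.42 + 84.1 = 92.52 kΩ.
By the voltage-divider rule, V = 8.42 × 8.420/92.52 = 0.7663 V.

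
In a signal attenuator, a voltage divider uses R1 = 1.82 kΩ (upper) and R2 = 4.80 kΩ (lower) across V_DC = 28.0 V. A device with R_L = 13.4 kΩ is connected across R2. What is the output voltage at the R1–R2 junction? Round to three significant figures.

The load sits in parallel with R2, giving an effective lower resistance R2' = R2·R_L/(R2+R_L) = 3.534 kΩ.
Then V_out = V_DC · R2'/(R1 + R2') = 28.0 × 3.534/5.354 = 18.48 V.

V_out ≈ 18.5 V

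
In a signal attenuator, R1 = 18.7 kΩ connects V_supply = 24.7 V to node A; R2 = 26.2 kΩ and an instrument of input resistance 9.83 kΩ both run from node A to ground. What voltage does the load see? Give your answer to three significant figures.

V_out ≈ 6.83 V

First combine the lower leg with the load: R2 ‖ R_L = 7.148 kΩ.
Voltage divider with the loaded lower leg: V_out = 24.7 × 7.148/(18.7 + 7.148) = 24.7 × 0.2765 = 6.831 V.
(Unloaded it would be 14.4 V; the load pulls it down.)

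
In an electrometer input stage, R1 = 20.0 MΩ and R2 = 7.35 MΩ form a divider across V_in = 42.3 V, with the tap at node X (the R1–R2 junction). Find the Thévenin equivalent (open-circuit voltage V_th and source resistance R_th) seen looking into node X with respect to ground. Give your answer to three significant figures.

V_th is the unloaded tap voltage: V_in · R2/(R1+R2) = 42.3 × 0.2687 = 11.37 V.
Looking into X with the source shorted: R_th = R1·R2/(R1+R2) = 20.00 × 7.35/27.35 = 5.375 MΩ.

V_th ≈ 11.4 V, R_th ≈ 5.37 MΩ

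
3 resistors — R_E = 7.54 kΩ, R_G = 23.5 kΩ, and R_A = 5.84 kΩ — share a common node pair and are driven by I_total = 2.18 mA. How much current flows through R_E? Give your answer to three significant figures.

Total conductance ΣG = 1/7.54 + 1/23.5 + 1/5.84 = 0.3464 (units of 1/kΩ).
Current divider: I(R_E) = I_total · G_k/ΣG = 2.18 × (0.1326/0.3464) = 2.18 × 0.3829 = 0.8346 mA.

I ≈ 0.835 mA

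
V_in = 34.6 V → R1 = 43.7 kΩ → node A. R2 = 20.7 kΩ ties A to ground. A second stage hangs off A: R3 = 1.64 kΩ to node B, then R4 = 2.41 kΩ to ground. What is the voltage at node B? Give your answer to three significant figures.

V_B ≈ 1.48 V

Looking into the second stage from A: R3 + R4 = 4.050 kΩ appears in parallel with R2.
R2 ‖ (R3+R4) = 3.387 kΩ.
V_A = 34.6 × 3.387/(43.7 + 3.387) = 2.489 V.
Stage 2 is unloaded, so V_B = V_A · R4/(R3+R4) = 2.489 × 2.41/4.050 = 1.481 V.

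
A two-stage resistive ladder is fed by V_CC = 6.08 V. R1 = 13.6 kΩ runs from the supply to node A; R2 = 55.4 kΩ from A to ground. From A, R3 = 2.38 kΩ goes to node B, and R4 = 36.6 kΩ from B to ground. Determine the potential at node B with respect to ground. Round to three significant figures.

V_B ≈ 3.58 V

The second stage (R3 + R4 = 38.98 kΩ) loads node A in parallel with R2.
Effective lower resistance at A: R2 ‖ 38.98 = 22.88 kΩ.
V_A = 6.08 × 22.88/(13.6 + 22.88) = 3.813 V.
Stage 2 is unloaded, so V_B = V_A · R4/(R3+R4) = 3.813 × 36.6/38.98 = 3.581 V.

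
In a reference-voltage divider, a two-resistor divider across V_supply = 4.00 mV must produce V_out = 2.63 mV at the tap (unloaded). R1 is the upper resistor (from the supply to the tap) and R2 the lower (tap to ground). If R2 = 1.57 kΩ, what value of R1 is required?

Required fraction k = V_out/V_supply = 0.6575.
So R1 = R2 · (V_supply/V_out − 1) = 1.57 × (4.00/2.63 − 1) = 1.57 × 0.5209 = 0.8178 kΩ.

R1 ≈ 0.818 kΩ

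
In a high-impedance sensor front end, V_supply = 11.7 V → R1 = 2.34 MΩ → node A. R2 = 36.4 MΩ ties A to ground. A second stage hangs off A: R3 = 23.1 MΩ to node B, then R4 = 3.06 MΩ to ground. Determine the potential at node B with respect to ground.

V_B ≈ 1.19 V

The second stage (R3 + R4 = 26.16 MΩ) loads node A in parallel with R2.
R2 ‖ (R3+R4) = 15.22 MΩ.
V_A = 11.7 × 15.22/(2.34 + 15.22) = 10.14 V.
Stage 2 is unloaded, so V_B = V_A · R4/(R3+R4) = 10.14 × 3.06/26.16 = 1.186 V.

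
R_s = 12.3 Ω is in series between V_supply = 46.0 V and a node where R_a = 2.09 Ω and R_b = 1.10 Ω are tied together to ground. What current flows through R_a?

Parallel bank: R_p = 1/(1/2.09 + 1/1.10) = 0.7207 Ω.
V_A = 46.0 × 0.7207/13.02 = 2.546 V.
Branch current I = V_A/R_a = 2.546/2.09 = 1.218 A.

I ≈ 1.22 A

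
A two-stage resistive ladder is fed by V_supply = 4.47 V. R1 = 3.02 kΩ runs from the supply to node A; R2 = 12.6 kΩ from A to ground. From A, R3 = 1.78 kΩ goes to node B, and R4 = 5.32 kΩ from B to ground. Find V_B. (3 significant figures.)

V_B ≈ 2.01 V

Node A sees R2 in parallel with the series input of stage 2, R3 + R4 = 7.100 kΩ.
R2 ‖ (R3+R4) = 4.541 kΩ.
V_A = 4.47 × 4.541/(3.02 + 4.541) = 2.685 V.
Stage 2 is unloaded, so V_B = V_A · R4/(R3+R4) = 2.685 × 5.32/7.100 = 2.012 V.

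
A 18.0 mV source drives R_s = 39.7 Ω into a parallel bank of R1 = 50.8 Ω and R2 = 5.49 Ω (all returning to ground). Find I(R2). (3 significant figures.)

I ≈ 0.364 mA

Parallel bank: R_p = 1/(1/50.8 + 1/5.49) = 4.955 Ω.
V_A by voltage divider: V_A = 18.0 × 4.955/(39.7 + 4.955) = 1.997 mV.
I(R2) = V_A / R2 = 1.997/5.49 = 0.3638 mA.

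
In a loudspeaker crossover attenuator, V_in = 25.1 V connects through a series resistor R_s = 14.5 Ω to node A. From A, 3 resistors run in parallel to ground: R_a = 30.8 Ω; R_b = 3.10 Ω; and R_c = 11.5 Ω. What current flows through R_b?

I ≈ 1.09 A

Parallel bank: R_p = 1/(1/30.8 + 1/3.10 + 1/11.5) = 2.262 Ω.
V_A = 25.1 × 2.262/16.76 = 3.388 V.
Branch current I = V_A/R_b = 3.388/3.10 = 1.093 A.
(Equivalently: I_total = 1.497 A, then current-divider fraction G_k/ΣG = 0.7298.)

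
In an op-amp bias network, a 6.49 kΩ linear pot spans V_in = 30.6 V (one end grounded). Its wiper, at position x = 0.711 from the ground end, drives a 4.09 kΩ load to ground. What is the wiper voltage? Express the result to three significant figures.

Split the track: R_lower = x·R_p = 4.614 kΩ, R_upper = (1−x)·R_p = 1.876 kΩ.
R_L loads the lower segment: effective lower R = 2.168 kΩ.
Loaded-divider output: V_out = 30.6 × 0.5362 = 16.41 V.

V_out ≈ 16.4 V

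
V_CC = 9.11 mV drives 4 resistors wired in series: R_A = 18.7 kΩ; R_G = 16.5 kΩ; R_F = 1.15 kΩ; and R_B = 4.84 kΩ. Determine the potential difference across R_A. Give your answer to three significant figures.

V ≈ 4.14 mV

ΣR = 18.7 + 16.5 + 1.15 + 4.84 = 41.19 kΩ.
V = V_CC · R/ΣR = 9.11 × 0.4540 = 4.136 mV.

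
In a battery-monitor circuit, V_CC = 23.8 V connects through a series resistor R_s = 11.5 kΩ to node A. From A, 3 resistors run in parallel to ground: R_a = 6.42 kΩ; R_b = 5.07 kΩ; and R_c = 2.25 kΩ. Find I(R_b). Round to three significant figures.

Equivalent of the parallel group: R_p = 1.254 kΩ.
V_A by voltage divider: V_A = 23.8 × 1.254/(11.5 + 1.254) = 2.340 V.
Branch current I = V_A/R_b = 2.340/5.07 = 0.4616 mA.

I ≈ 0.462 mA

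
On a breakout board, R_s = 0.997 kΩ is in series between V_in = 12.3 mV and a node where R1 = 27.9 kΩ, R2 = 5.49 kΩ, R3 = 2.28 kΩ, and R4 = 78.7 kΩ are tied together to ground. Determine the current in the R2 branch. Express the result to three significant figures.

I ≈ 1.34 µA

Parallel bank: R_p = 1/(1/27.9 + 1/5.49 + 1/2.28 + 1/78.7) = 1.494 kΩ.
V_A = 12.3 × 1.494/2.491 = 7.377 mV.
Branch current I = V_A/R2 = 7.377/5.49 = 1.344 µA.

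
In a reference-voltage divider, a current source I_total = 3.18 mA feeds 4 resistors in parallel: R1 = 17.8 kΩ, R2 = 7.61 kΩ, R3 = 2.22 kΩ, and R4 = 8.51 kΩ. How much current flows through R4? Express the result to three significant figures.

Conductances: ΣG = 1/17.8 + 1/7.61 + 1/2.22 + 1/8.51 = 0.7555 (1/kΩ).
By the current-divider rule, I = I_total · G_k/ΣG = 3.18 × 0.1555 = 0.4946 mA.

I ≈ 0.495 mA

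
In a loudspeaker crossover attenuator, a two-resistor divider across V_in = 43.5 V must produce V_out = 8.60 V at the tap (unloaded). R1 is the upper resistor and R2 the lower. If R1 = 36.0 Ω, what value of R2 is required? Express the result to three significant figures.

Required fraction k = V_out/V_in = 0.1977.
So R2 = R1 · V_out/(V_in − V_out) = 36.0 × 8.60/(43.5 − 8.60) = 36.0 × 0.2464 = 8.871 Ω.

R2 ≈ 8.87 Ω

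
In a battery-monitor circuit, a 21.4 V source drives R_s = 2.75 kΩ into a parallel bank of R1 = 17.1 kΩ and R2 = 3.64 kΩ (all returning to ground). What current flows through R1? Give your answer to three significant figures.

Combine the parallel branches: R_p = (1/17.1 + 1/3.64)⁻¹ = 3.001 kΩ.
V_A = 21.4 × 3.001/5.751 = 11.17 V.
I(R1) = V_A / R1 = 11.17/17.1 = 0.6531 mA.
(Equivalently: I_total = 3.721 mA, then current-divider fraction G_k/ΣG = 0.1755.)

I ≈ 0.653 mA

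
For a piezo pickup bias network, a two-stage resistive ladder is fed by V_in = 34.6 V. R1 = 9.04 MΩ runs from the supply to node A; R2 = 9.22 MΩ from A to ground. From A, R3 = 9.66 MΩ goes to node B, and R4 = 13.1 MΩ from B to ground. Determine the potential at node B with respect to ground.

Node A sees R2 in parallel with the series input of stage 2, R3 + R4 = 22.76 MΩ.
R2 ‖ (R3+R4) = 6.562 MΩ.
V_A = 34.6 × 6.562/(9.04 + 6.562) = 14.55 V.
Then the unloaded second divider: V_B = V_A × R4/(R3+R4) = 14.55 × 0.5756 = 8.376 V.

V_B ≈ 8.38 V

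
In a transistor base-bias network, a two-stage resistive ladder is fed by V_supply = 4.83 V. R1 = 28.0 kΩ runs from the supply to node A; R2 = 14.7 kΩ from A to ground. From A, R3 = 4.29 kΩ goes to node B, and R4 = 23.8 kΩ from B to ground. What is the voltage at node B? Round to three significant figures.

V_B ≈ 1.05 V

Looking into the second stage from A: R3 + R4 = 28.09 kΩ appears in parallel with R2.
R2 ‖ (R3+R4) = 9.650 kΩ.
First divider: V_A = V_supply · 9.650/(28.0 + 9.650) = 1.238 V.
Then the unloaded second divider: V_B = V_A × R4/(R3+R4) = 1.238 × 0.8473 = 1.049 V.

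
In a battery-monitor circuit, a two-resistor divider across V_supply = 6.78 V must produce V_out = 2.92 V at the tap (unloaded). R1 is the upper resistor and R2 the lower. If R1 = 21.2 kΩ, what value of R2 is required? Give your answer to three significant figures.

R2 ≈ 16.0 kΩ

Required fraction k = V_out/V_supply = 0.4307.
R2 = R1 · 0.4307/(1 − 0.4307) = 16.04 kΩ.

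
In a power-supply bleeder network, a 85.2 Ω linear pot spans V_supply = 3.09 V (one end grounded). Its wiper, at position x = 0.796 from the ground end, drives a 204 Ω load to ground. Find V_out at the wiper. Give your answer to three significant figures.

V_out ≈ 2.30 V

Split the track: R_lower = x·R_p = 67.82 Ω, R_upper = (1−x)·R_p = 17.38 Ω.
(x·R_p) ‖ R_L = 50.90 Ω.
V_out = 3.09 × 50.90/(17.38 + 50.90) = 2.303 V.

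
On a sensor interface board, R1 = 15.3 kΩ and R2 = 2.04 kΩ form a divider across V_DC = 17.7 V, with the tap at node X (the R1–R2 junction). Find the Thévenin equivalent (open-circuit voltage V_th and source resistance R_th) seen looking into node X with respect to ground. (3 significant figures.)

V_th ≈ 2.08 V, R_th ≈ 1.80 kΩ

With X open, the divider is unloaded: V_th = 17.7 × 2.04/17.34 = 2.082 V.
With V_DC suppressed (replaced by a short), R_th = R1 ‖ R2 = (15.30 × 2.04)/(15.30 + 2.04) = 1.800 kΩ.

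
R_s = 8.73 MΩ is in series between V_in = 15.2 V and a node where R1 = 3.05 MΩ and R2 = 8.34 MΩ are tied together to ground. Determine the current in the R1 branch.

Equivalent of the parallel group: R_p = 2.233 MΩ.
V_A = 15.2 × 2.233/10.96 = 3.096 V.
Branch current I = V_A/R1 = 3.096/3.05 = 1.015 µA.
(Equivalently: I_total = 1.386 µA, then current-divider fraction G_k/ΣG = 0.7322.)

I ≈ 1.02 µA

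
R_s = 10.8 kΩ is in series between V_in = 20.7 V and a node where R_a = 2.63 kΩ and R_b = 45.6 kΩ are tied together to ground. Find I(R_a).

Parallel bank: R_p = 1/(1/2.63 + 1/45.6) = 2.487 kΩ.
V_A by voltage divider: V_A = 20.7 × 2.487/(10.8 + 2.487) = 3.874 V.
Branch current I = V_A/R_a = 3.874/2.63 = 1.473 mA.

I ≈ 1.47 mA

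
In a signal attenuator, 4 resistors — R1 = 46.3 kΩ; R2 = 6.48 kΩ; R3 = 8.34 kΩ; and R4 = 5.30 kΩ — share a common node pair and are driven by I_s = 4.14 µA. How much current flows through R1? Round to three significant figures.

ΣG = 1/46.3 + 1/6.48 + 1/8.34 + 1/5.30 = 0.4845.
By the current-divider rule, I = I_s · G_k/ΣG = 4.14 × 0.04458 = 0.1846 µA.

I ≈ 0.185 µA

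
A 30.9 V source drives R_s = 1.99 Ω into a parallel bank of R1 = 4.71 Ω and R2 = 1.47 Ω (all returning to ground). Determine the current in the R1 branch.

Parallel bank: R_p = 1/(1/4.71 + 1/1.47) = 1.120 Ω.
V_A by voltage divider: V_A = 30.9 × 1.120/(1.99 + 1.120) = 11.13 V.
I(R1) = V_A / R1 = 11.13/4.71 = 2.363 A.

I ≈ 2.36 A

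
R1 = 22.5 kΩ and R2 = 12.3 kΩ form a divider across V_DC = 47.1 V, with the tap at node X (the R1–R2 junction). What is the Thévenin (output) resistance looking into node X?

R_th ≈ 7.95 kΩ

Zeroing V_DC shorts the top of R1 to ground, so R_th = R1 ‖ R2 = 7.953 kΩ.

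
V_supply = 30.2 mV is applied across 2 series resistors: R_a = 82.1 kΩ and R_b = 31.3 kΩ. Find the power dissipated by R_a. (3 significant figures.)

P ≈ 5.82 nW

Series current I = V_supply/ΣR = 30.2/113.4 = 0.2663 µA.
V(R_a) = I·R = 21.86 mV; P = V·I = 21.86 × 0.2663 = 5.823 nW.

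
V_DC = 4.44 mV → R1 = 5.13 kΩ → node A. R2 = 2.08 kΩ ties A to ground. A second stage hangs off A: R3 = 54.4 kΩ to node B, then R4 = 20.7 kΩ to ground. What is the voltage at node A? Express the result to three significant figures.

V_A ≈ 1.26 mV

The second stage (R3 + R4 = 75.10 kΩ) loads node A in parallel with R2.
R2 ‖ (R3+R4) = 2.024 kΩ.
So V_A = 4.44 × 0.2829 = 1.256 mV.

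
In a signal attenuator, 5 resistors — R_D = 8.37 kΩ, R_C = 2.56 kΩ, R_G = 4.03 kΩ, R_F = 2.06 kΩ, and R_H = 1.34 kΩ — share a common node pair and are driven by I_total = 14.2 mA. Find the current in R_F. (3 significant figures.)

ΣG = 1/8.37 + 1/2.56 + 1/4.03 + 1/2.06 + 1/1.34 = 1.990.
Current divider: I(R_F) = I_total · G_k/ΣG = 14.2 × (0.4854/1.990) = 14.2 × 0.2439 = 3.464 mA.

I ≈ 3.46 mA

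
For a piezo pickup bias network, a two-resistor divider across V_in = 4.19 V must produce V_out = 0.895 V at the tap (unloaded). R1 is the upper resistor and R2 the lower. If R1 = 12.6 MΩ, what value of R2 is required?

V_out/V_in = R2/(R1+R2) = 0.2136.
R2 = R1 · 0.2136/(1 − 0.2136) = 3.422 MΩ.

R2 ≈ 3.42 MΩ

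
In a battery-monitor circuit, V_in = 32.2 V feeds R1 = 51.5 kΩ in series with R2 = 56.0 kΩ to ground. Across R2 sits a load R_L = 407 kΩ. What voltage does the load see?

V_out ≈ 15.7 V

R2 ‖ R_L = (56.0 × 407)/(56.0 + 407) = 49.23 kΩ.
Voltage divider with the loaded lower leg: V_out = 32.2 × 49.23/(51.5 + 49.23) = 32.2 × 0.4887 = 15.74 V.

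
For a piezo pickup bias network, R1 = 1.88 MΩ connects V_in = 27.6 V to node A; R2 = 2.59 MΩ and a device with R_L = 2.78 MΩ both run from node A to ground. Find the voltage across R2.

First combine the lower leg with the load: R2 ‖ R_L = 1.341 MΩ.
Now apply the divider: V_out = 27.6 × 0.4163 = 11.49 V.

V_out ≈ 11.5 V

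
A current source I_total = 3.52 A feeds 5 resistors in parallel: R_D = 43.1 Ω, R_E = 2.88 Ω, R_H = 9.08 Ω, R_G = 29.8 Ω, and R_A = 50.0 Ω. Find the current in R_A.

I ≈ 0.132 A

Total conductance ΣG = 1/43.1 + 1/2.88 + 1/9.08 + 1/29.8 + 1/50.0 = 0.5341 (units of 1/Ω).
Current divider: I(R_A) = I_total · G_k/ΣG = 3.52 × (0.02000/0.5341) = 3.52 × 0.03745 = 0.1318 A.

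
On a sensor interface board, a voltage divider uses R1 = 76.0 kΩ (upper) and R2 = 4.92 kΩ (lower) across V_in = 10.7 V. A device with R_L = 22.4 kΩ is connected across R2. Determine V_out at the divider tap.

V_out ≈ 0.539 V

The load sits in parallel with R2, giving an effective lower resistance R2' = R2·R_L/(R2+R_L) = 4.034 kΩ.
Then V_out = V_in · R2'/(R1 + R2') = 10.7 × 4.034/80.03 = 0.5393 V.
(Unloaded it would be 0.651 V; the load pulls it down.)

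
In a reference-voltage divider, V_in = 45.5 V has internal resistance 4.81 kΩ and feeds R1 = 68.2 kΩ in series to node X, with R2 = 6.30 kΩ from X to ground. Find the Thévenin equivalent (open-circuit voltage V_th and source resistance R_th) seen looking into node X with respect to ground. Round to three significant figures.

V_th ≈ 3.61 V, R_th ≈ 5.80 kΩ

R1' = 4.81 + 68.2 = 73.01 kΩ (source resistance + R1).
With X open, the divider is unloaded: V_th = 45.5 × 6.30/79.31 = 3.614 V.
Zeroing V_in shorts the top of R1' to ground, so R_th = R1' ‖ R2 = 5.800 kΩ.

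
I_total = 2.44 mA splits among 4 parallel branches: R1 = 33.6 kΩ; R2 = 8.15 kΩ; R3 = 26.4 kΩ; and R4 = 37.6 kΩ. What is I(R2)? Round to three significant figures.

Conductances: ΣG = 1/33.6 + 1/8.15 + 1/26.4 + 1/37.6 = 0.2169 (1/kΩ).
By the current-divider rule, I = I_total · G_k/ΣG = 2.44 × 0.5656 = 1.380 mA.

I ≈ 1.38 mA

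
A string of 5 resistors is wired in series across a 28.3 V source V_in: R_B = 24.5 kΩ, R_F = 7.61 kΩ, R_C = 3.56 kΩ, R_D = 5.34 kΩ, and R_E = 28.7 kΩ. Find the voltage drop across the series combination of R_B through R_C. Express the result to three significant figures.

Total series resistance ΣR = 24.5 + 7.61 + 3.56 + 5.34 + 28.7 = 69.71 kΩ.
R_{R_B..R_C} = 24.5 + 7.61 + 3.56 = 35.67 kΩ.
V = V_in · R/ΣR = 28.3 × 0.5117 = 14.48 V.

V ≈ 14.5 V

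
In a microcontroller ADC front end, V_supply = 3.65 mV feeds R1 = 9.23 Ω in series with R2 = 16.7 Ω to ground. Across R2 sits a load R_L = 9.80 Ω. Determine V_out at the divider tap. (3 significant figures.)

The load sits in parallel with R2, giving an effective lower resistance R2' = R2·R_L/(R2+R_L) = 6.176 Ω.
Voltage divider with the loaded lower leg: V_out = 3.65 × 6.176/(9.23 + 6.176) = 3.65 × 0.4009 = 1.463 mV.
(Unloaded it would be 2.35 mV; the load pulls it down.)

V_out ≈ 1.46 mV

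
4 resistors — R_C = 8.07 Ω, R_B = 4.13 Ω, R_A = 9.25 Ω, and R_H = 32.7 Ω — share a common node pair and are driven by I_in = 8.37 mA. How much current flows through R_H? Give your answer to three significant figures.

Conductances: ΣG = 1/8.07 + 1/4.13 + 1/9.25 + 1/32.7 = 0.5047 (1/Ω).
R_H takes the fraction G_k/ΣG = 0.03058/0.5047 = 0.06059, so I = 8.37 × 0.06059 = 0.5071 mA.

I ≈ 0.507 mA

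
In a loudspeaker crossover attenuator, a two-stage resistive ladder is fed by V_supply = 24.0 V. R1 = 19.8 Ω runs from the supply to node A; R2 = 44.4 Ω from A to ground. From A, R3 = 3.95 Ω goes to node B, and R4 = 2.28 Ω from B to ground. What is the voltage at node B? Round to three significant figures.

V_B ≈ 1.90 V

Looking into the second stage from A: R3 + R4 = 6.230 Ω appears in parallel with R2.
Effective lower resistance at A: R2 ‖ 6.230 = 5.463 Ω.
So V_A = 24.0 × 0.2163 = 5.190 V.
Stage 2 is unloaded, so V_B = V_A · R4/(R3+R4) = 5.190 × 2.28/6.230 = 1.899 V.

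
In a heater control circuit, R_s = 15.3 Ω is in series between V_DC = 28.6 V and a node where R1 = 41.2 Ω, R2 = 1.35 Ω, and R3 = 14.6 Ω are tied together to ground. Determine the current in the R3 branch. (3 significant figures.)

Parallel bank: R_p = 1/(1/41.2 + 1/1.35 + 1/14.6) = 1.200 Ω.
V_A by voltage divider: V_A = 28.6 × 1.200/(15.3 + 1.200) = 2.080 V.
Branch current I = V_A/R3 = 2.080/14.6 = 0.1424 A.

I ≈ 0.142 A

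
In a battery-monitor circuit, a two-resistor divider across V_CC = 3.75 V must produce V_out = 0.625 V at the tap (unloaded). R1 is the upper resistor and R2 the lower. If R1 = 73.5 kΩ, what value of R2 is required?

R2 ≈ 14.7 kΩ

Required fraction k = V_out/V_CC = 0.1667.
Rearranging, R2 = R1·k/(1−k) = 73.5 × 0.2000 = 14.70 kΩ.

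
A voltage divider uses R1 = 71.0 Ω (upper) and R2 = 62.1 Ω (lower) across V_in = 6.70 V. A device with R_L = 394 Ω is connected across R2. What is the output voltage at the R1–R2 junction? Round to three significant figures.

The load sits in parallel with R2, giving an effective lower resistance R2' = R2·R_L/(R2+R_L) = 53.64 Ω.
Then V_out = V_in · R2'/(R1 + R2') = 6.70 × 53.64/124.6 = 2.884 V.

V_out ≈ 2.88 V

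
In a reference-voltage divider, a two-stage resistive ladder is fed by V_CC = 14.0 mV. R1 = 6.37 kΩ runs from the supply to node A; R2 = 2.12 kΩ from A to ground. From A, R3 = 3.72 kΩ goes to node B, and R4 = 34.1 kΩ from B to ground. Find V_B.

V_B ≈ 3.02 mV

Looking into the second stage from A: R3 + R4 = 37.82 kΩ appears in parallel with R2.
Effective lower resistance at A: R2 ‖ 37.82 = 2.007 kΩ.
So V_A = 14.0 × 0.2396 = 3.355 mV.
Stage 2 is unloaded, so V_B = V_A · R4/(R3+R4) = 3.355 × 34.1/37.82 = 3.025 mV.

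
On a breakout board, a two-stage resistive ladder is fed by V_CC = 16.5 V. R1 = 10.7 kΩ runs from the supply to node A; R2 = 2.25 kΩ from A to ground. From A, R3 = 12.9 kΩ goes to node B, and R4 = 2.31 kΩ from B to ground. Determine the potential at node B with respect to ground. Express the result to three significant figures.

V_B ≈ 0.388 V

Node A sees R2 in parallel with the series input of stage 2, R3 + R4 = 15.21 kΩ.
Effective lower resistance at A: R2 ‖ 15.21 = 1.960 kΩ.
So V_A = 16.5 × 0.1548 = 2.555 V.
V_B = V_A × 0.1519 = 0.3880 V.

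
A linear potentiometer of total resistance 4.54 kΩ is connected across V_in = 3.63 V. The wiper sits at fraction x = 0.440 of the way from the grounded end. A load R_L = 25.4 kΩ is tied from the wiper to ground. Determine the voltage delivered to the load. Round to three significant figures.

The pot divides into 2.542 kΩ above the wiper and 1.998 kΩ below.
(x·R_p) ‖ R_L = 1.852 kΩ.
Then V_out = V_in · 1.852/(2.542 + 1.852) = 1.530 V.

V_out ≈ 1.53 V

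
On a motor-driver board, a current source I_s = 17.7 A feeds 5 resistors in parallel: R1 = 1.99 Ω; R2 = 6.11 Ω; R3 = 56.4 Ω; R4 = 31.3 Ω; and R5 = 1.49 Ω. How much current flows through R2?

ΣG = 1/1.99 + 1/6.11 + 1/56.4 + 1/31.3 + 1/1.49 = 1.387.
Current divider: I(R2) = I_s · G_k/ΣG = 17.7 × (0.1637/1.387) = 17.7 × 0.1180 = 2.089 A.

I ≈ 2.09 A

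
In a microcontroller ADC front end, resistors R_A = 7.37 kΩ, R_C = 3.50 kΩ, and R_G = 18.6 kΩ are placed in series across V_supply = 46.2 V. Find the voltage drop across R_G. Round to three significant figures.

Series total: ΣR = 7.37 + 3.50 + 18.6 = 29.47 kΩ.
Voltage divider: V = V_supply · (18.60 / 29.47) = 46.2 × 0.6312 = 29.16 V.

V ≈ 29.2 V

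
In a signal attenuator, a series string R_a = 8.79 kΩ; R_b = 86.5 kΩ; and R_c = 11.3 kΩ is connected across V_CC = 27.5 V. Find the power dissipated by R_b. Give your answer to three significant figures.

The common current is I = 27.5/106.6 = 0.2580 mA.
P = I²R = 0.06656 × 86.5 = 5.758 mW.

P ≈ 5.76 mW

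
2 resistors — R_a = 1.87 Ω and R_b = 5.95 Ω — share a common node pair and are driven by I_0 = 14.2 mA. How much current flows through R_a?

I ≈ 10.8 mA

With just two branches, the current splits inversely with resistance.
I(R_a) = 14.2 × 5.95/(1.87 + 5.95) = 14.2 × 0.7609 = 10.80 mA.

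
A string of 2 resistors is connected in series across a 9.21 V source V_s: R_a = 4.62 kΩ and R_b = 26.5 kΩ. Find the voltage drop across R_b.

ΣR = 4.62 + 26.5 = 31.12 kΩ.
By the voltage-divider rule, V = 9.21 × 26.50/31.12 = 7.843 V.

V ≈ 7.84 V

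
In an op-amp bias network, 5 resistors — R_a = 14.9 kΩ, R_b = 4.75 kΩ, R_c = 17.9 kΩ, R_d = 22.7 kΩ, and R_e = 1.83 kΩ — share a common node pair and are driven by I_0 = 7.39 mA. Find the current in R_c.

I ≈ 0.447 mA

Conductances: ΣG = 1/14.9 + 1/4.75 + 1/17.9 + 1/22.7 + 1/1.83 = 0.9240 (1/kΩ).
By the current-divider rule, I = I_0 · G_k/ΣG = 7.39 × 0.06046 = 0.4468 mA.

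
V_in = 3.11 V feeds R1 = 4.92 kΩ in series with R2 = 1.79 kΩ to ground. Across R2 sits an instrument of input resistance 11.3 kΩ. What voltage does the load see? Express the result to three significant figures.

V_out ≈ 0.743 V

R2 ‖ R_L = (1.79 × 11.3)/(1.79 + 11.3) = 1.545 kΩ.
Then V_out = V_in · R2'/(R1 + R2') = 3.11 × 1.545/6.465 = 0.7433 V.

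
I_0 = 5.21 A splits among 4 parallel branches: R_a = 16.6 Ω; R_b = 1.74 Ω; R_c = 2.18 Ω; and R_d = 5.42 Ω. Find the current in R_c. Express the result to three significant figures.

I ≈ 1.87 A

Conductances: ΣG = 1/16.6 + 1/1.74 + 1/2.18 + 1/5.42 = 1.278 (1/Ω).
By the current-divider rule, I = I_0 · G_k/ΣG = 5.21 × 0.3589 = 1.870 A.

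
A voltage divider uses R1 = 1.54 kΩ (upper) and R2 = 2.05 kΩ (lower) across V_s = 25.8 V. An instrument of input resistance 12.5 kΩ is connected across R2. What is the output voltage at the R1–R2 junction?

First combine the lower leg with the load: R2 ‖ R_L = 1.761 kΩ.
Voltage divider with the loaded lower leg: V_out = 25.8 × 1.761/(1.54 + 1.761) = 25.8 × 0.5335 = 13.76 V.

V_out ≈ 13.8 V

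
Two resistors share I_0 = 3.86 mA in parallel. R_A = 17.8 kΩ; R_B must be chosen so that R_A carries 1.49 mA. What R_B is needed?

Two-branch current divider: I_A = I_0 · R_B/(R_A + R_B).
With f = 0.3860, R_B = R_A · f/(1−f) = 17.8 × 0.6287 = 11.19 kΩ.

R_B ≈ 11.2 kΩ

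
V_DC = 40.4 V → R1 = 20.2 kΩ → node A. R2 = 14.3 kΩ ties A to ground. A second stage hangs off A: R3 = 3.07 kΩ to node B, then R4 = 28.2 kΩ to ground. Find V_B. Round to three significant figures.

The second stage (R3 + R4 = 31.27 kΩ) loads node A in parallel with R2.
Effective lower resistance at A: R2 ‖ 31.27 = 9.813 kΩ.
V_A = 40.4 × 9.813/(20.2 + 9.813) = 13.21 V.
Then the unloaded second divider: V_B = V_A × R4/(R3+R4) = 13.21 × 0.9018 = 11.91 V.

V_B ≈ 11.9 V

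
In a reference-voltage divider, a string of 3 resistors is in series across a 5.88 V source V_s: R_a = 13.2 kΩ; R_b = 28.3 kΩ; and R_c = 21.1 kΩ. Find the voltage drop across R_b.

V ≈ 2.66 V

Series total: ΣR = 13.2 + 28.3 + 21.1 = 62.60 kΩ.
V = V_s · R/ΣR = 5.88 × 0.4521 = 2.658 V.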